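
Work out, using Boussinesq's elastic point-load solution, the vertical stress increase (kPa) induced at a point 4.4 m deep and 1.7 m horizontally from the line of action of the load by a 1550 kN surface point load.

Δσ_z ≈ 27 kPa

Boussinesq vertical stress below a point load on an elastic half-space:
Δσ_z = 3P/(2πz²) · [1 + (r/z)²]^(−5/2)
r/z = 1.7/4.4 = 0.38636; [1+(r/z)²]^(−5/2) = 0.70622.
Δσ_z = 3×1550/(2π×4.4²) × 0.70622 = 38.227 × 0.70622 = 27 kPa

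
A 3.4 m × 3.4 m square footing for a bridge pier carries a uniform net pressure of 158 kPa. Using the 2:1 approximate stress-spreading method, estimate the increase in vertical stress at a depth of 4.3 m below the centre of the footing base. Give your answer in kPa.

Δσ_z ≈ 30.8 kPa

By the 2:1 method the load spreads at 1 horizontal : 2 vertical, so at depth z the loaded area has grown by z in each plan dimension:
Δσ = qBL/((B+z)(L+z)) = 158×3.4×3.4/((3.4+4.3)(3.4+4.3)) = 30.806 kPa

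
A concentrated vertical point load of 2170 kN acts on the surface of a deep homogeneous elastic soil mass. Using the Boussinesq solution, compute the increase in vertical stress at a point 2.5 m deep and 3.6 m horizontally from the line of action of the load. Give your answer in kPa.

Boussinesq vertical stress below a point load on an elastic half-space:
Δσ_z = 3P/(2πz²) · [1 + (r/z)²]^(−5/2)
r/z = 3.6/2.5 = 1.44; [1+(r/z)²]^(−5/2) = 0.060378.
Δσ_z = 3×2170/(2π×2.5²) × 0.060378 = 165.78 × 0.060378 = 10.01 kPa

Δσ_z ≈ 10 kPa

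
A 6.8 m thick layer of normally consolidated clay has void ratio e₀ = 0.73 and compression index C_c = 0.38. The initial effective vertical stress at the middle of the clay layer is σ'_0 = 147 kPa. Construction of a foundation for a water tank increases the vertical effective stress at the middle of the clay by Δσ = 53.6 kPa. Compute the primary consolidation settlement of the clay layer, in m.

Final effective stress: σ'_f = σ'_0 + Δσ = 147 + 53.6 = 200.6 kPa.
Normally consolidated clay, so the full stress increment lies on the virgin compression line:
S_c = C_c·H/(1+e₀)·log₁₀(σ'_f/σ'_0) = 0.38×6.8/(1+0.73)×log₁₀(200.6/147)
    = 1.4936 × 0.13501 = 0.2017 m

S_c ≈ 0.202 m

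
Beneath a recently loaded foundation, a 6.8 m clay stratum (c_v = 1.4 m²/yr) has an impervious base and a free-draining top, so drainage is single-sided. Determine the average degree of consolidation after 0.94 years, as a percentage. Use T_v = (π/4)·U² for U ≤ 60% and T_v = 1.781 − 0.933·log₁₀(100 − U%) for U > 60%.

U ≈ 19 %

Drainage path length: H_d = H = 6.8 m (single drainage).
T_v = c_v·t/H_d² = 1.4×0.94/6.8² = 0.02846.
T_v = 0.02846 corresponds to the U ≤ 60% branch:
U = √(4T_v/π) = 0.1904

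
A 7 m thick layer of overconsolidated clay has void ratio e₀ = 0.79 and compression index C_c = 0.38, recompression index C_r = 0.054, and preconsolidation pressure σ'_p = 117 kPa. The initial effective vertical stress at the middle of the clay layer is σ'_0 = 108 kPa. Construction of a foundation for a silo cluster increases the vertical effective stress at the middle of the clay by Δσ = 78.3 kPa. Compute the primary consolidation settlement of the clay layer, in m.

S_c ≈ 0.308 m

Final effective stress: σ'_f = 108 + 78.3 = 186.3 kPa.
σ'_f = 186.3 > σ'_p = 117 kPa, so the stress path crosses the preconsolidation pressure — recompression up to σ'_p, then virgin compression beyond:
S_c = H/(1+e₀)·[C_r·log₁₀(σ'_p/σ'_0) + C_c·log₁₀(σ'_f/σ'_p)]
    = 7/1.79 × [0.054×log₁₀(117/108) + 0.38×log₁₀(186.3/117)]
    = 3.9106 × [0.0018772 + 0.07677] = 0.3076 m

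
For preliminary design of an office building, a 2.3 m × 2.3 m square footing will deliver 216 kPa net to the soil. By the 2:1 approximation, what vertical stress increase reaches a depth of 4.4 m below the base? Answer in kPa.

By the 2:1 method the load spreads at 1 horizontal : 2 vertical, so at depth z the loaded area has grown by z in each plan dimension:
Δσ = qBL/((B+z)(L+z)) = 216×2.3×2.3/((2.3+4.4)(2.3+4.4)) = 25.454 kPa

Δσ_z ≈ 25.5 kPa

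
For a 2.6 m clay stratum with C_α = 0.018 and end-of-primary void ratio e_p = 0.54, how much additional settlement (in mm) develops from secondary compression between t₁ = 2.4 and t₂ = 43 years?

Secondary compression: S_s = C_α·H/(1+e_p)·log₁₀(t₂/t₁)
S_s = 0.018×2.6/(1+0.54)×log₁₀(43/2.4)
    = 0.03039 × 1.253 = 0.03809 m

S_s ≈ 38.1 mm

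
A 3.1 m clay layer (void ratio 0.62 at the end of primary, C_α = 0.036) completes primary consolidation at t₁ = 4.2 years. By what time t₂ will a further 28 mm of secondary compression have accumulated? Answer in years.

S_s = C_α·H/(1+e_p)·log₁₀(t₂/t₁) ⇒ log₁₀(t₂/t₁) = S_s·(1+e_p)/(C_α·H).
log₁₀(t₂/t₁) = 0.028 × (1+0.62) / (0.036×3.1) = 0.4065
t₂ = t₁ × 10^0.4065 = 4.2 × 2.549 = 10.71 years

t₂ ≈ 10.7 years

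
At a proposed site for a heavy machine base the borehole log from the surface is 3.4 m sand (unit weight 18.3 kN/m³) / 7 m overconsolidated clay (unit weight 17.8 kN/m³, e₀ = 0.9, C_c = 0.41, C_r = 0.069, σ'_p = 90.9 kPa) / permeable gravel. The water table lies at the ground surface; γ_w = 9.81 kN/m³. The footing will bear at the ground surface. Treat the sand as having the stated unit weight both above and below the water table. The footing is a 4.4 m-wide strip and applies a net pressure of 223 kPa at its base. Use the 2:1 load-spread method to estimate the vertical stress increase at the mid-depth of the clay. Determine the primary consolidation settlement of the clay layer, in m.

S_c ≈ 0.352 m

Mid-depth of clay below the ground surface: z = 3.4 + 7/2 = 6.9 m.
Total vertical stress at mid-clay: σ_v = 18.3×3.4 + 17.8×3.5 = 124.52 kPa.
Pore pressure: u = 9.81×(6.9 − 0) = 67.689 kPa.
Initial effective stress: σ'_0 = σ_v − u = 124.52 − 67.689 = 56.831 kPa.
Stress increase at mid-clay by the 2:1 spreading method:
Δσ = qB/(B+z) = 223×4.4/(4.4+6.9) = 86.832 kPa
Final effective stress: σ'_f = 56.831 + 86.832 = 143.66 kPa.
σ'_f = 143.66 > σ'_p = 90.9 kPa, so the stress path crosses the preconsolidation pressure — recompression up to σ'_p, then virgin compression beyond:
S_c = H/(1+e₀)·[C_r·log₁₀(σ'_p/σ'_0) + C_c·log₁₀(σ'_f/σ'_p)]
    = 7/1.9 × [0.069×log₁₀(90.9/56.831) + 0.41×log₁₀(143.66/90.9)]
    = 3.6842 × [0.014075 + 0.081497] = 0.3521 m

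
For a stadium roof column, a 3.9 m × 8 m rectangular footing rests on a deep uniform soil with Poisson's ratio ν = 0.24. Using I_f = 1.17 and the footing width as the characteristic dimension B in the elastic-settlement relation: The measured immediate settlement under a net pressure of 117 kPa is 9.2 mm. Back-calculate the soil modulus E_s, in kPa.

E_s ≈ 54700 kPa

S_e = q·B·(1−ν²)/E_s · I_f  ⇒  E_s = q·B·(1−ν²)·I_f / S_e.
E_s = 117 × 3.9 × 0.9424 × 1.17 / 0.0092 = 54690 kPa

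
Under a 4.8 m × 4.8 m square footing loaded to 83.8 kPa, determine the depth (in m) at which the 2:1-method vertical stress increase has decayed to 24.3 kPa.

2:1 spreading — at depth z the loaded area has grown by z in each plan dimension:
qB²/(B+z)² = Δσ_z ⇒ z = B(√(q/Δσ_z) − 1) = 4.8×(√(83.8/24.3) − 1) = 4.114 m

z ≈ 4.11 m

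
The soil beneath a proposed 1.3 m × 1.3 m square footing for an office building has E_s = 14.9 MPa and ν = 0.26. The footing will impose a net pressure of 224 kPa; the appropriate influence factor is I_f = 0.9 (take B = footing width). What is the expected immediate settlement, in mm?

Immediate (elastic) settlement: S_e = q·B·(1−ν²)/E_s · I_f.
E_s = 14.9 MPa = 14900 kPa.
S_e = 224 × 1.3 × (1 − 0.26²) / 14900 × 0.9
    = 224 × 1.3 × 0.9324 / 14900 × 0.9
    = 0.0164 m = 16.4 mm

S_e ≈ 16.4 mm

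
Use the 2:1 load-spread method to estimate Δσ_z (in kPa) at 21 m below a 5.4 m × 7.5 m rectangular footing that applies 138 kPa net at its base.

By the 2:1 method the load spreads at 1 horizontal : 2 vertical, so at depth z the loaded area has grown by z in each plan dimension:
Δσ = qBL/((B+z)(L+z)) = 138×5.4×7.5/((5.4+21)(7.5+21)) = 7.4282 kPa

Δσ_z ≈ 7.43 kPa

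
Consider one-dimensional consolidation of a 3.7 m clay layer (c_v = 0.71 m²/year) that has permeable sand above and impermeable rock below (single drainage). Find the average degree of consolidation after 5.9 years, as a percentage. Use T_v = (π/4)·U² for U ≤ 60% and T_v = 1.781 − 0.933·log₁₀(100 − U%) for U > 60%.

U ≈ 61.9 %

Drainage path length: H_d = H = 3.7 m (single drainage).
T_v = c_v·t/H_d² = 0.71×5.9/3.7² = 0.30599.
T_v = 0.30599 corresponds to the U > 60% branch:
U = 1 − 10^((1.781 − T_v)/0.933)/100 = 0.619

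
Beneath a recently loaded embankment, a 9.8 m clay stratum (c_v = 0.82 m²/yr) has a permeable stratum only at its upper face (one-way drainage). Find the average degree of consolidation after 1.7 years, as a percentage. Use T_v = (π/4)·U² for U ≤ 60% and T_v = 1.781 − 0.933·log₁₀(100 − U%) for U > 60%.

Drainage path length: H_d = H = 9.8 m (single drainage).
T_v = c_v·t/H_d² = 0.82×1.7/9.8² = 0.014515.
T_v = 0.014515 corresponds to the U ≤ 60% branch:
U = √(4T_v/π) = 0.1359

U ≈ 13.6 %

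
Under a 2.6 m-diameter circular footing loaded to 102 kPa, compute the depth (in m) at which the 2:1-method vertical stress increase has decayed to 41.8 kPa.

z ≈ 1.46 m

2:1 spreading — at depth z the loaded area has grown by z in each plan dimension:
qD²/(D+z)² = Δσ_z ⇒ z = D(√(q/Δσ_z) − 1) = 2.6×(√(102/41.8) − 1) = 1.461 m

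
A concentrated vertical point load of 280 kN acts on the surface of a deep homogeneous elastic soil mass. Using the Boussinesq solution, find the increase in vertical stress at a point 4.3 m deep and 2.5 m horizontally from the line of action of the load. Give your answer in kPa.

Boussinesq vertical stress below a point load on an elastic half-space:
Δσ_z = 3P/(2πz²) · [1 + (r/z)²]^(−5/2)
r/z = 2.5/4.3 = 0.5814; [1+(r/z)²]^(−5/2) = 0.48288.
Δσ_z = 3×280/(2π×4.3²) × 0.48288 = 7.2304 × 0.48288 = 3.491 kPa

Δσ_z ≈ 3.49 kPa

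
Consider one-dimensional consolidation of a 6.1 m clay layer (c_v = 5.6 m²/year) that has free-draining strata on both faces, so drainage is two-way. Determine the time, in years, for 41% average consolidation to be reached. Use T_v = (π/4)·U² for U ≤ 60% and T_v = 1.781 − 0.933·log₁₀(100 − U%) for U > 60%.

Drainage path length: H_d = H/2 = 3.05 m (double drainage).
U ≤ 60%: T_v = (π/4)·U² = (π/4)×0.41² = 0.13203.
t = T_v·H_d²/c_v = 0.13203×3.05²/5.6 = 0.2193 years.

t ≈ 0.219 years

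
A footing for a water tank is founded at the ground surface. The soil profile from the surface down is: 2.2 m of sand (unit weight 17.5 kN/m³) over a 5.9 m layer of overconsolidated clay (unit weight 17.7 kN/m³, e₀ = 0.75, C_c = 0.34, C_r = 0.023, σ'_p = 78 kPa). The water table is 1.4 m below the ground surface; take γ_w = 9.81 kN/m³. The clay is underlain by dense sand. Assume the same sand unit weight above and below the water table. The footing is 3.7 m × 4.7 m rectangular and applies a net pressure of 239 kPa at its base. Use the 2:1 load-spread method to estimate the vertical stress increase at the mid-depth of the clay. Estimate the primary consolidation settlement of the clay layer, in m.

S_c ≈ 0.144 m

Mid-depth of clay below the ground surface: z = 2.2 + 5.9/2 = 5.15 m.
Total vertical stress at mid-clay: σ_v = 17.5×2.2 + 17.7×2.95 = 90.715 kPa.
Pore pressure: u = 9.81×(5.15 − 1.4) = 36.788 kPa.
Initial effective stress: σ'_0 = σ_v − u = 90.715 − 36.788 = 53.927 kPa.
Stress increase at mid-clay by the 2:1 spreading method:
Δσ = qBL/((B+z)(L+z)) = 239×3.7×4.7/((3.7+5.15)(4.7+5.15)) = 47.678 kPa
Final effective stress: σ'_f = 53.927 + 47.678 = 101.6 kPa.
σ'_f = 101.6 > σ'_p = 78 kPa, so the stress path crosses the preconsolidation pressure — recompression up to σ'_p, then virgin compression beyond:
S_c = H/(1+e₀)·[C_r·log₁₀(σ'_p/σ'_0) + C_c·log₁₀(σ'_f/σ'_p)]
    = 5.9/1.75 × [0.023×log₁₀(78/53.927) + 0.34×log₁₀(101.6/78)]
    = 3.3714 × [0.0036866 + 0.039032] = 0.144 m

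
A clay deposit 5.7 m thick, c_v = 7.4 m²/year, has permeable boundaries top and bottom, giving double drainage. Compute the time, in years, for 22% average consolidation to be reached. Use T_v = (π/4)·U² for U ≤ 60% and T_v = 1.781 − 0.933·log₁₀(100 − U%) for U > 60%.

t ≈ 0.0417 years

Drainage path length: H_d = H/2 = 2.85 m (double drainage).
U ≤ 60%: T_v = (π/4)·U² = (π/4)×0.22² = 0.038013.
t = T_v·H_d²/c_v = 0.038013×2.85²/7.4 = 0.04172 years.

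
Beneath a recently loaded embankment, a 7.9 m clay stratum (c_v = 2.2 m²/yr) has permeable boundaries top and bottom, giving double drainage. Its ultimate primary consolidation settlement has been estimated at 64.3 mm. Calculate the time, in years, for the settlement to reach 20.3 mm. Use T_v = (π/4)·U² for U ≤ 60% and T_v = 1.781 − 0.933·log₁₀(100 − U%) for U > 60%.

t ≈ 0.555 years

Drainage path length: H_d = H/2 = 3.95 m (double drainage).
U = S(t)/S_ult = 20.3/64.3 = 0.3157.
U ≤ 60%: T_v = (π/4)·U² = (π/4)×0.31571² = 0.078282.
t = T_v·H_d²/c_v = 0.078282×3.95²/2.2 = 0.5552 years.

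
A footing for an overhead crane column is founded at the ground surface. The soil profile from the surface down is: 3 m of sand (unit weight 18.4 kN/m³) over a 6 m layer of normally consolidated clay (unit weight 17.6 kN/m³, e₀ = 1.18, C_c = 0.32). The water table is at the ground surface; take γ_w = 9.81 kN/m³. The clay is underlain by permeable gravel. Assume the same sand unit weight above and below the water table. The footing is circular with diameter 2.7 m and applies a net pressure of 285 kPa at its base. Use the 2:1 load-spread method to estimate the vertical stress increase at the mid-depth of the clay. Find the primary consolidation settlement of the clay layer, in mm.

Mid-depth of clay below the ground surface: z = 3 + 6/2 = 6 m.
Total vertical stress at mid-clay: σ_v = 18.4×3 + 17.6×3 = 108 kPa.
Pore pressure: u = 9.81×(6 − 0) = 58.86 kPa.
Initial effective stress: σ'_0 = σ_v − u = 108 − 58.86 = 49.14 kPa.
Stress increase at mid-clay by the 2:1 spreading method:
Δσ ≈ qD²/(D+z)² = 285×2.7²/(2.7+6)² = 27.449 kPa
Final effective stress: σ'_f = σ'_0 + Δσ = 49.14 + 27.449 = 76.589 kPa.
Normally consolidated clay, so the full stress increment lies on the virgin compression line:
S_c = C_c·H/(1+e₀)·log₁₀(σ'_f/σ'_0) = 0.32×6/(1+1.18)×log₁₀(76.589/49.14)
    = 0.88073 × 0.19273 = 0.1697 m

S_c ≈ 170 mm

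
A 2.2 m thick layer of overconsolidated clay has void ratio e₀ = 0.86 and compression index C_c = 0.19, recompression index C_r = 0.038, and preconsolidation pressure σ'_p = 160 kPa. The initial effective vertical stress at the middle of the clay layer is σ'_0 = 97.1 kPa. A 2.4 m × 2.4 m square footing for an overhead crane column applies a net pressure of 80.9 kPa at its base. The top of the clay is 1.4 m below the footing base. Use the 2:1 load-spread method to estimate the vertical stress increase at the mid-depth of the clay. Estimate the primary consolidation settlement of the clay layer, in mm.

Mid-depth of clay below the footing base: z = 1.4 + 2.2/2 = 2.5 m.
Stress increase at mid-clay by the 2:1 spreading method:
Δσ = qBL/((B+z)(L+z)) = 80.9×2.4×2.4/((2.4+2.5)(2.4+2.5)) = 19.408 kPa
Final effective stress: σ'_f = 97.1 + 19.408 = 116.51 kPa.
σ'_f = 116.51 ≤ σ'_p = 160 kPa, so the clay remains overconsolidated and only the recompression index applies:
S_c = C_r·H/(1+e₀)·log₁₀(σ'_f/σ'_0) = 0.038×2.2/1.86×log₁₀(116.51/97.1)
    = 0.044946 × 0.079144 = 0.003557 m

S_c ≈ 3.56 mm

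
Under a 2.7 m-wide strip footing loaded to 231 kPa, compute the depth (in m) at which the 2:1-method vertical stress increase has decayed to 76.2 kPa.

z ≈ 5.49 m

2:1 spreading — at depth z the loaded area has grown by z in each plan dimension:
qB/(B+z) = Δσ_z ⇒ z = qB/Δσ_z − B = 231×2.7/76.2 − 2.7 = 5.485 m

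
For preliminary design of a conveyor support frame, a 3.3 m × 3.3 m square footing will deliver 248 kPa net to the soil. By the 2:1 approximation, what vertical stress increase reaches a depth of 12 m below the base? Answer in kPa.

By the 2:1 method the load spreads at 1 horizontal : 2 vertical, so at depth z the loaded area has grown by z in each plan dimension:
Δσ = qBL/((B+z)(L+z)) = 248×3.3×3.3/((3.3+12)(3.3+12)) = 11.537 kPa

Δσ_z ≈ 11.5 kPa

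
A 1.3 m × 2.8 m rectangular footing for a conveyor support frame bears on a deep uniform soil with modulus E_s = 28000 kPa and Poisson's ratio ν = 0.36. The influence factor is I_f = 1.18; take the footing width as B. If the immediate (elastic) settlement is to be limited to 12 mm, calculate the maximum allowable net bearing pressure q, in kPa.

q ≈ 252 kPa

S_e = q·B·(1−ν²)/E_s · I_f  ⇒  q = S_e·E_s / (B·(1−ν²)·I_f).
q = 0.012 × 28000 / (1.3 × 0.8704 × 1.18) = 251.6 kPa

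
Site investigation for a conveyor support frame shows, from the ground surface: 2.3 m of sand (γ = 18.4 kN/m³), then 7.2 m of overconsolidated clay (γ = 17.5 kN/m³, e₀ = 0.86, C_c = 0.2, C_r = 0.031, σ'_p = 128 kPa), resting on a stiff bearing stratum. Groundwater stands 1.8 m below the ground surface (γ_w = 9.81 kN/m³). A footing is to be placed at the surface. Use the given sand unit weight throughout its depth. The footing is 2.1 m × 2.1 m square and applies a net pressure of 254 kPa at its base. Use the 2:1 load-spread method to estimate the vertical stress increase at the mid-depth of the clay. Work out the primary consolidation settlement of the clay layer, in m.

S_c ≈ 0.0124 m

Mid-depth of clay below the ground surface: z = 2.3 + 7.2/2 = 5.9 m.
Total vertical stress at mid-clay: σ_v = 18.4×2.3 + 17.5×3.6 = 105.32 kPa.
Pore pressure: u = 9.81×(5.9 − 1.8) = 40.221 kPa.
Initial effective stress: σ'_0 = σ_v − u = 105.32 − 40.221 = 65.099 kPa.
Stress increase at mid-clay by the 2:1 spreading method:
Δσ = qBL/((B+z)(L+z)) = 254×2.1×2.1/((2.1+5.9)(2.1+5.9)) = 17.502 kPa
Final effective stress: σ'_f = 65.099 + 17.502 = 82.601 kPa.
σ'_f = 82.601 ≤ σ'_p = 128 kPa, so the clay remains overconsolidated and only the recompression index applies:
S_c = C_r·H/(1+e₀)·log₁₀(σ'_f/σ'_0) = 0.031×7.2/1.86×log₁₀(82.601/65.099)
    = 0.12 × 0.10341 = 0.01241 m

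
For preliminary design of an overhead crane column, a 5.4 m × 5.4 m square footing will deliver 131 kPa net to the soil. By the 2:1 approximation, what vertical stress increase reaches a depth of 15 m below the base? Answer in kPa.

By the 2:1 method the load spreads at 1 horizontal : 2 vertical, so at depth z the loaded area has grown by z in each plan dimension:
Δσ = qBL/((B+z)(L+z)) = 131×5.4×5.4/((5.4+15)(5.4+15)) = 9.1791 kPa

Δσ_z ≈ 9.18 kPa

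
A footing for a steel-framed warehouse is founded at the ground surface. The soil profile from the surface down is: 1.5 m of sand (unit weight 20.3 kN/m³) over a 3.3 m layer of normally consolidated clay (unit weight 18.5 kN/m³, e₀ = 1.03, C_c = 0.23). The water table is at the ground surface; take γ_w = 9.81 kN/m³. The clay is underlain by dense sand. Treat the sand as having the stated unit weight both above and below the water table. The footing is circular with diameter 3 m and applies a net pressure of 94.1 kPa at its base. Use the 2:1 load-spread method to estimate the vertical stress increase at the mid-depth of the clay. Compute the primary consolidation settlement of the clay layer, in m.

S_c ≈ 0.0904 m

Mid-depth of clay below the ground surface: z = 1.5 + 3.3/2 = 3.15 m.
Total vertical stress at mid-clay: σ_v = 20.3×1.5 + 18.5×1.65 = 60.975 kPa.
Pore pressure: u = 9.81×(3.15 − 0) = 30.902 kPa.
Initial effective stress: σ'_0 = σ_v − u = 60.975 − 30.902 = 30.073 kPa.
Stress increase at mid-clay by the 2:1 spreading method:
Δσ ≈ qD²/(D+z)² = 94.1×3²/(3+3.15)² = 22.391 kPa
Final effective stress: σ'_f = σ'_0 + Δσ = 30.073 + 22.391 = 52.464 kPa.
Normally consolidated clay, so the full stress increment lies on the virgin compression line:
S_c = C_c·H/(1+e₀)·log₁₀(σ'_f/σ'_0) = 0.23×3.3/(1+1.03)×log₁₀(52.464/30.073)
    = 0.37389 × 0.24168 = 0.09036 m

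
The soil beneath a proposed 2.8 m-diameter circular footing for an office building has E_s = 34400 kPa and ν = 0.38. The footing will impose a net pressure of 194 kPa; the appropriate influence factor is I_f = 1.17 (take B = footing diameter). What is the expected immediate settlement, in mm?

Immediate (elastic) settlement: S_e = q·B·(1−ν²)/E_s · I_f.
S_e = 194 × 2.8 × (1 − 0.38²) / 34400 × 1.17
    = 194 × 2.8 × 0.8556 / 34400 × 1.17
    = 0.01581 m = 15.81 mm

S_e ≈ 15.8 mm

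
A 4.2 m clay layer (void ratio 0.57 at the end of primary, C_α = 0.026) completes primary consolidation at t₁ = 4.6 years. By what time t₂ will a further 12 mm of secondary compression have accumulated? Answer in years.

S_s = C_α·H/(1+e_p)·log₁₀(t₂/t₁) ⇒ log₁₀(t₂/t₁) = S_s·(1+e_p)/(C_α·H).
log₁₀(t₂/t₁) = 0.012 × (1+0.57) / (0.026×4.2) = 0.1725
t₂ = t₁ × 10^0.1725 = 4.6 × 1.488 = 6.844 years

t₂ ≈ 6.84 years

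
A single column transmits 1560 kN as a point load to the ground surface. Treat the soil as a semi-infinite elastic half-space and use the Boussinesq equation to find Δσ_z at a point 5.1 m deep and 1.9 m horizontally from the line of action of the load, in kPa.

Boussinesq vertical stress below a point load on an elastic half-space:
Δσ_z = 3P/(2πz²) · [1 + (r/z)²]^(−5/2)
r/z = 1.9/5.1 = 0.37255; [1+(r/z)²]^(−5/2) = 0.72258.
Δσ_z = 3×1560/(2π×5.1²) × 0.72258 = 28.637 × 0.72258 = 20.69 kPa

Δσ_z ≈ 20.7 kPa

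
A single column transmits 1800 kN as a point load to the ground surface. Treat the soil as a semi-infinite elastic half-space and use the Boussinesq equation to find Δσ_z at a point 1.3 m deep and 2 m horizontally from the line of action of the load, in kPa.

Δσ_z ≈ 24.4 kPa

Boussinesq vertical stress below a point load on an elastic half-space:
Δσ_z = 3P/(2πz²) · [1 + (r/z)²]^(−5/2)
r/z = 2/1.3 = 1.5385; [1+(r/z)²]^(−5/2) = 0.048077.
Δσ_z = 3×1800/(2π×1.3²) × 0.048077 = 508.54 × 0.048077 = 24.45 kPa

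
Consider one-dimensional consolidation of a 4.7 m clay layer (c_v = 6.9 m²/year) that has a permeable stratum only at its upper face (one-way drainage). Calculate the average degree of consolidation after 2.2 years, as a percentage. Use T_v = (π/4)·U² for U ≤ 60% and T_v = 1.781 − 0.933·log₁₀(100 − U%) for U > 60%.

Drainage path length: H_d = H = 4.7 m (single drainage).
T_v = c_v·t/H_d² = 6.9×2.2/4.7² = 0.68719.
T_v = 0.68719 corresponds to the U > 60% branch:
U = 1 − 10^((1.781 − T_v)/0.933)/100 = 0.8513

U ≈ 85.1 %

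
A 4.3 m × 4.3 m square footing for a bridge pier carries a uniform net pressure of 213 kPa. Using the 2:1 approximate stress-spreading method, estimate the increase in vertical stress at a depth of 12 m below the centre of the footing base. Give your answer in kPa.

Δσ_z ≈ 14.8 kPa

By the 2:1 method the load spreads at 1 horizontal : 2 vertical, so at depth z the loaded area has grown by z in each plan dimension:
Δσ = qBL/((B+z)(L+z)) = 213×4.3×4.3/((4.3+12)(4.3+12)) = 14.823 kPa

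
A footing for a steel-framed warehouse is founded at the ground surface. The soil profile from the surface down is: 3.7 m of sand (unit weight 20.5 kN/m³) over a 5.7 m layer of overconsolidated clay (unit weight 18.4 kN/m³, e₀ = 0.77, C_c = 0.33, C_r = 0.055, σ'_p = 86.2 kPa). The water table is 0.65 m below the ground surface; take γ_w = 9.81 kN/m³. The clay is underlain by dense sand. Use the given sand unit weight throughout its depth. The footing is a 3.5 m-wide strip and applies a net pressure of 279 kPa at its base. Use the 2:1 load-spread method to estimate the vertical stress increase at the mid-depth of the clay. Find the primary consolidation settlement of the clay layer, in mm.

Mid-depth of clay below the ground surface: z = 3.7 + 5.7/2 = 6.55 m.
Total vertical stress at mid-clay: σ_v = 20.5×3.7 + 18.4×2.85 = 128.29 kPa.
Pore pressure: u = 9.81×(6.55 − 0.65) = 57.879 kPa.
Initial effective stress: σ'_0 = σ_v − u = 128.29 − 57.879 = 70.411 kPa.
Stress increase at mid-clay by the 2:1 spreading method:
Δσ = qB/(B+z) = 279×3.5/(3.5+6.55) = 97.164 kPa
Final effective stress: σ'_f = 70.411 + 97.164 = 167.57 kPa.
σ'_f = 167.57 > σ'_p = 86.2 kPa, so the stress path crosses the preconsolidation pressure — recompression up to σ'_p, then virgin compression beyond:
S_c = H/(1+e₀)·[C_r·log₁₀(σ'_p/σ'_0) + C_c·log₁₀(σ'_f/σ'_p)]
    = 5.7/1.77 × [0.055×log₁₀(86.2/70.411) + 0.33×log₁₀(167.57/86.2)]
    = 3.2203 × [0.0048327 + 0.095267] = 0.3224 m

S_c ≈ 322 mm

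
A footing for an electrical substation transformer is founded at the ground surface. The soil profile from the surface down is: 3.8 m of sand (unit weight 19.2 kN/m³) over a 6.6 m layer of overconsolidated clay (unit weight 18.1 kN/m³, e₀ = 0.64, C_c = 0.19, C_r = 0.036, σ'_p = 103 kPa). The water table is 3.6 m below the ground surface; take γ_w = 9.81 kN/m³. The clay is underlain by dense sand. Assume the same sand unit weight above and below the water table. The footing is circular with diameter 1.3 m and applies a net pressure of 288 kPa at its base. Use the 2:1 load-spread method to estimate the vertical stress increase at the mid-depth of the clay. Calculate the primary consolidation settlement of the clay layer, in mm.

S_c ≈ 10.1 mm

Mid-depth of clay below the ground surface: z = 3.8 + 6.6/2 = 7.1 m.
Total vertical stress at mid-clay: σ_v = 19.2×3.8 + 18.1×3.3 = 132.69 kPa.
Pore pressure: u = 9.81×(7.1 − 3.6) = 34.335 kPa.
Initial effective stress: σ'_0 = σ_v − u = 132.69 − 34.335 = 98.355 kPa.
Stress increase at mid-clay by the 2:1 spreading method:
Δσ ≈ qD²/(D+z)² = 288×1.3²/(1.3+7.1)² = 6.898 kPa
Final effective stress: σ'_f = 98.355 + 6.898 = 105.25 kPa.
σ'_f = 105.25 > σ'_p = 103 kPa, so the stress path crosses the preconsolidation pressure — recompression up to σ'_p, then virgin compression beyond:
S_c = H/(1+e₀)·[C_r·log₁₀(σ'_p/σ'_0) + C_c·log₁₀(σ'_f/σ'_p)]
    = 6.6/1.64 × [0.036×log₁₀(103/98.355) + 0.19×log₁₀(105.25/103)]
    = 4.0244 × [0.00072147 + 0.0017831] = 0.01008 m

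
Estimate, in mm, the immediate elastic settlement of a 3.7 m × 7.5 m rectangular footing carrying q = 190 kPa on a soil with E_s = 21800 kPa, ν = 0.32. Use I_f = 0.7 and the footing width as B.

Immediate (elastic) settlement: S_e = q·B·(1−ν²)/E_s · I_f.
S_e = 190 × 3.7 × (1 − 0.32²) / 21800 × 0.7
    = 190 × 3.7 × 0.8976 / 21800 × 0.7
    = 0.02026 m = 20.26 mm

S_e ≈ 20.3 mm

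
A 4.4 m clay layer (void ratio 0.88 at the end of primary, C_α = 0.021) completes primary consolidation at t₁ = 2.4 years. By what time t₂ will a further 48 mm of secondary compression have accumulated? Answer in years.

S_s = C_α·H/(1+e_p)·log₁₀(t₂/t₁) ⇒ log₁₀(t₂/t₁) = S_s·(1+e_p)/(C_α·H).
log₁₀(t₂/t₁) = 0.048 × (1+0.88) / (0.021×4.4) = 0.9766
t₂ = t₁ × 10^0.9766 = 2.4 × 9.476 = 22.74 years

t₂ ≈ 22.7 years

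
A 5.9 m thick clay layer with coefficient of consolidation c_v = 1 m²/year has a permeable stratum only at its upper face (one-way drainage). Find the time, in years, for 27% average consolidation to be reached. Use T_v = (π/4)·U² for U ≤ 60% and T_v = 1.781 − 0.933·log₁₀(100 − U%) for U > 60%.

Drainage path length: H_d = H = 5.9 m (single drainage).
U ≤ 60%: T_v = (π/4)·U² = (π/4)×0.27² = 0.057256.
t = T_v·H_d²/c_v = 0.057256×5.9²/1 = 1.993 years.

t ≈ 1.99 years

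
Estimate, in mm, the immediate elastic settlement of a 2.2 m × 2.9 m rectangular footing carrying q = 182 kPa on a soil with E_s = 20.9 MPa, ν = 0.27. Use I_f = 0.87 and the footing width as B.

Immediate (elastic) settlement: S_e = q·B·(1−ν²)/E_s · I_f.
E_s = 20.9 MPa = 20900 kPa.
S_e = 182 × 2.2 × (1 − 0.27²) / 20900 × 0.87
    = 182 × 2.2 × 0.9271 / 20900 × 0.87
    = 0.01545 m = 15.45 mm

S_e ≈ 15.5 mm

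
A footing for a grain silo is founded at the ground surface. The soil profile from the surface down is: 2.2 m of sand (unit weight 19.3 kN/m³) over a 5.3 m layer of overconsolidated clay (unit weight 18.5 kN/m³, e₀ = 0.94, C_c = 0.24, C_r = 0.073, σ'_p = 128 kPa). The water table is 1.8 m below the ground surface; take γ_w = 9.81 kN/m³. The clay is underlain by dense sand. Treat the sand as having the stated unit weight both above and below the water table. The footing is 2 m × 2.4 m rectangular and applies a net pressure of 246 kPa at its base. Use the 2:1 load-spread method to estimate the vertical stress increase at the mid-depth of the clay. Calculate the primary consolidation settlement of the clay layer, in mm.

Mid-depth of clay below the ground surface: z = 2.2 + 5.3/2 = 4.85 m.
Total vertical stress at mid-clay: σ_v = 19.3×2.2 + 18.5×2.65 = 91.485 kPa.
Pore pressure: u = 9.81×(4.85 − 1.8) = 29.921 kPa.
Initial effective stress: σ'_0 = σ_v − u = 91.485 − 29.921 = 61.564 kPa.
Stress increase at mid-clay by the 2:1 spreading method:
Δσ = qBL/((B+z)(L+z)) = 246×2×2.4/((2+4.85)(2.4+4.85)) = 23.776 kPa
Final effective stress: σ'_f = 61.564 + 23.776 = 85.34 kPa.
σ'_f = 85.34 ≤ σ'_p = 128 kPa, so the clay remains overconsolidated and only the recompression index applies:
S_c = C_r·H/(1+e₀)·log₁₀(σ'_f/σ'_0) = 0.073×5.3/1.94×log₁₀(85.34/61.564)
    = 0.19944 × 0.14183 = 0.02829 m

S_c ≈ 28.3 mm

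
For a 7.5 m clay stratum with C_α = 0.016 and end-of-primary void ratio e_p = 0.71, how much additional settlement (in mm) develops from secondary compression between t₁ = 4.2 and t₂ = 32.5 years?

Secondary compression: S_s = C_α·H/(1+e_p)·log₁₀(t₂/t₁)
S_s = 0.016×7.5/(1+0.71)×log₁₀(32.5/4.2)
    = 0.07018 × 0.8886 = 0.06236 m

S_s ≈ 62.4 mm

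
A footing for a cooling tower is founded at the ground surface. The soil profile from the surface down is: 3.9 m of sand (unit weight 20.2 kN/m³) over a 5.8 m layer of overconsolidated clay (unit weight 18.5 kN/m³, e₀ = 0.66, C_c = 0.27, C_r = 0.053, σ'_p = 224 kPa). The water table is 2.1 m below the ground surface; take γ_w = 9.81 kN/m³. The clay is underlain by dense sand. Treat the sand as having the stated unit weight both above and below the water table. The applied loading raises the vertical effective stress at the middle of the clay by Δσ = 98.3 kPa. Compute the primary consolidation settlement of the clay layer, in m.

S_c ≈ 0.0611 m

Mid-depth of clay below the ground surface: z = 3.9 + 5.8/2 = 6.8 m.
Total vertical stress at mid-clay: σ_v = 20.2×3.9 + 18.5×2.9 = 132.43 kPa.
Pore pressure: u = 9.81×(6.8 − 2.1) = 46.107 kPa.
Initial effective stress: σ'_0 = σ_v − u = 132.43 − 46.107 = 86.323 kPa.
Final effective stress: σ'_f = 86.323 + 98.3 = 184.62 kPa.
σ'_f = 184.62 ≤ σ'_p = 224 kPa, so the clay remains overconsolidated and only the recompression index applies:
S_c = C_r·H/(1+e₀)·log₁₀(σ'_f/σ'_0) = 0.053×5.8/1.66×log₁₀(184.62/86.323)
    = 0.18518 × 0.33015 = 0.06114 m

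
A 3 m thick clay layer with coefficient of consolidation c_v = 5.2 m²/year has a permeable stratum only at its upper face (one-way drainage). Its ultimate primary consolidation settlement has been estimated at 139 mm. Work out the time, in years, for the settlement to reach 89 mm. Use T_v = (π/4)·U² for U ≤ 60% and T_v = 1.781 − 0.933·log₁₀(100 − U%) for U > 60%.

t ≈ 0.57 years

Drainage path length: H_d = H = 3 m (single drainage).
U = S(t)/S_ult = 89/139 = 0.6403.
U > 60%: T_v = 1.781 − 0.933·log₁₀(100 − 64.029) = 0.32929.
t = T_v·H_d²/c_v = 0.32929×3²/5.2 = 0.5699 years.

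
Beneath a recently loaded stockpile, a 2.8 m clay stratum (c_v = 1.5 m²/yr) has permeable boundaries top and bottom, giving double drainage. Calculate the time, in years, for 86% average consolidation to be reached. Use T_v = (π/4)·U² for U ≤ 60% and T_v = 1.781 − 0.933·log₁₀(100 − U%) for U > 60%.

t ≈ 0.93 years

Drainage path length: H_d = H/2 = 1.4 m (double drainage).
U > 60%: T_v = 1.781 − 0.933·log₁₀(100 − 86) = 0.71166.
t = T_v·H_d²/c_v = 0.71166×1.4²/1.5 = 0.9299 years.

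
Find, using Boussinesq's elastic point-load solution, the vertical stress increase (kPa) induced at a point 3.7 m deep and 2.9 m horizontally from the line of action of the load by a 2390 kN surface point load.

Δσ_z ≈ 25.2 kPa

Boussinesq vertical stress below a point load on an elastic half-space:
Δσ_z = 3P/(2πz²) · [1 + (r/z)²]^(−5/2)
r/z = 2.9/3.7 = 0.78378; [1+(r/z)²]^(−5/2) = 0.30201.
Δσ_z = 3×2390/(2π×3.7²) × 0.30201 = 83.356 × 0.30201 = 25.17 kPa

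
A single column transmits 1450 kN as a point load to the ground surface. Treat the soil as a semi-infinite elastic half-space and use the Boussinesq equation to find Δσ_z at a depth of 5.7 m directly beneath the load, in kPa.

Δσ_z ≈ 21.3 kPa

Boussinesq vertical stress below a point load on an elastic half-space:
Δσ_z = 3P/(2πz²) · [1 + (r/z)²]^(−5/2)
r/z = 0/5.7 = 0; [1+(r/z)²]^(−5/2) = 1.
Δσ_z = 3×1450/(2π×5.7²) × 1 = 21.309 × 1 = 21.31 kPa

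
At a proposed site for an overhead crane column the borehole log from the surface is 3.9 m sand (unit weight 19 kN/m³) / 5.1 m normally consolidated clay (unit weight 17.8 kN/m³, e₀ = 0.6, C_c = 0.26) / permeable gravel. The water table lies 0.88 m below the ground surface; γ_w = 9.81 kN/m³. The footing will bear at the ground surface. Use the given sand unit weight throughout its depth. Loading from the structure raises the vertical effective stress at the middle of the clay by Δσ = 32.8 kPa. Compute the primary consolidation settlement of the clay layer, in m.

S_c ≈ 0.147 m

Mid-depth of clay below the ground surface: z = 3.9 + 5.1/2 = 6.45 m.
Total vertical stress at mid-clay: σ_v = 19×3.9 + 17.8×2.55 = 119.49 kPa.
Pore pressure: u = 9.81×(6.45 − 0.88) = 54.642 kPa.
Initial effective stress: σ'_0 = σ_v − u = 119.49 − 54.642 = 64.848 kPa.
Final effective stress: σ'_f = σ'_0 + Δσ = 64.848 + 32.8 = 97.648 kPa.
Normally consolidated clay, so the full stress increment lies on the virgin compression line:
S_c = C_c·H/(1+e₀)·log₁₀(σ'_f/σ'_0) = 0.26×5.1/(1+0.6)×log₁₀(97.648/64.848)
    = 0.82875 × 0.17777 = 0.1473 m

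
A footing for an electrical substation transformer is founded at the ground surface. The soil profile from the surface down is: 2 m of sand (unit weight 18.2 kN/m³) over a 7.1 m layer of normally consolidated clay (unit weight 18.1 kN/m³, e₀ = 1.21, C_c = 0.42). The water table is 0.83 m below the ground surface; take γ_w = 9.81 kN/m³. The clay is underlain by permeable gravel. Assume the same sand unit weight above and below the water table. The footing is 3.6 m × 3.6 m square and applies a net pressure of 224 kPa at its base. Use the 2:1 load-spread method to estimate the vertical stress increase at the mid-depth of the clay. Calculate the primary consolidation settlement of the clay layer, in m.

Mid-depth of clay below the ground surface: z = 2 + 7.1/2 = 5.55 m.
Total vertical stress at mid-clay: σ_v = 18.2×2 + 18.1×3.55 = 100.66 kPa.
Pore pressure: u = 9.81×(5.55 − 0.83) = 46.303 kPa.
Initial effective stress: σ'_0 = σ_v − u = 100.66 − 46.303 = 54.357 kPa.
Stress increase at mid-clay by the 2:1 spreading method:
Δσ = qBL/((B+z)(L+z)) = 224×3.6×3.6/((3.6+5.55)(3.6+5.55)) = 34.675 kPa
Final effective stress: σ'_f = σ'_0 + Δσ = 54.357 + 34.675 = 89.032 kPa.
Normally consolidated clay, so the full stress increment lies on the virgin compression line:
S_c = C_c·H/(1+e₀)·log₁₀(σ'_f/σ'_0) = 0.42×7.1/(1+1.21)×log₁₀(89.032/54.357)
    = 1.3493 × 0.21429 = 0.2891 m

S_c ≈ 0.289 m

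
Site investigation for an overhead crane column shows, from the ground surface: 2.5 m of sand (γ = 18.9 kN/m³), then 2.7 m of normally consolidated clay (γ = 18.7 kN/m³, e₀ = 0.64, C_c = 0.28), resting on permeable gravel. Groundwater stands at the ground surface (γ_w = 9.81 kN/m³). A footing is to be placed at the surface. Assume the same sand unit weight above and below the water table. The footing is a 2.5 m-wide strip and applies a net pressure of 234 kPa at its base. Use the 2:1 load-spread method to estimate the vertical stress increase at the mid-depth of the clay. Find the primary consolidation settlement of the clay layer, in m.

Mid-depth of clay below the ground surface: z = 2.5 + 2.7/2 = 3.85 m.
Total vertical stress at mid-clay: σ_v = 18.9×2.5 + 18.7×1.35 = 72.495 kPa.
Pore pressure: u = 9.81×(3.85 − 0) = 37.769 kPa.
Initial effective stress: σ'_0 = σ_v − u = 72.495 − 37.769 = 34.726 kPa.
Stress increase at mid-clay by the 2:1 spreading method:
Δσ = qB/(B+z) = 234×2.5/(2.5+3.85) = 92.126 kPa
Final effective stress: σ'_f = σ'_0 + Δσ = 34.726 + 92.126 = 126.85 kPa.
Normally consolidated clay, so the full stress increment lies on the virgin compression line:
S_c = C_c·H/(1+e₀)·log₁₀(σ'_f/σ'_0) = 0.28×2.7/(1+0.64)×log₁₀(126.85/34.726)
    = 0.46098 × 0.56264 = 0.2594 m

S_c ≈ 0.259 m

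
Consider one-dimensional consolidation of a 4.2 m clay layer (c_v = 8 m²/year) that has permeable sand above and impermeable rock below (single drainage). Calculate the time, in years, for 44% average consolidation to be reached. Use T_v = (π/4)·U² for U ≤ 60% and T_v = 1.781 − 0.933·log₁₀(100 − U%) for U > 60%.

t ≈ 0.335 years

Drainage path length: H_d = H = 4.2 m (single drainage).
U ≤ 60%: T_v = (π/4)·U² = (π/4)×0.44² = 0.15205.
t = T_v·H_d²/c_v = 0.15205×4.2²/8 = 0.3353 years.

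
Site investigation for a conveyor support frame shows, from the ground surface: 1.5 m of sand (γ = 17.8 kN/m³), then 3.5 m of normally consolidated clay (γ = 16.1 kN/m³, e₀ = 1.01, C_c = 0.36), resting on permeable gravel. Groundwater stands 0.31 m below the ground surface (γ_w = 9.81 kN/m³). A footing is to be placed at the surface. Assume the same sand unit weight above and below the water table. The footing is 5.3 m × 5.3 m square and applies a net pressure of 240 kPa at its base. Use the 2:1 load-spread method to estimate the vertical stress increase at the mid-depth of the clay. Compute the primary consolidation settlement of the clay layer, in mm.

Mid-depth of clay below the ground surface: z = 1.5 + 3.5/2 = 3.25 m.
Total vertical stress at mid-clay: σ_v = 17.8×1.5 + 16.1×1.75 = 54.875 kPa.
Pore pressure: u = 9.81×(3.25 − 0.31) = 28.841 kPa.
Initial effective stress: σ'_0 = σ_v − u = 54.875 − 28.841 = 26.034 kPa.
Stress increase at mid-clay by the 2:1 spreading method:
Δσ = qBL/((B+z)(L+z)) = 240×5.3×5.3/((5.3+3.25)(5.3+3.25)) = 92.221 kPa
Final effective stress: σ'_f = σ'_0 + Δσ = 26.034 + 92.221 = 118.25 kPa.
Normally consolidated clay, so the full stress increment lies on the virgin compression line:
S_c = C_c·H/(1+e₀)·log₁₀(σ'_f/σ'_0) = 0.36×3.5/(1+1.01)×log₁₀(118.25/26.034)
    = 0.62687 × 0.65726 = 0.412 m

S_c ≈ 412 mm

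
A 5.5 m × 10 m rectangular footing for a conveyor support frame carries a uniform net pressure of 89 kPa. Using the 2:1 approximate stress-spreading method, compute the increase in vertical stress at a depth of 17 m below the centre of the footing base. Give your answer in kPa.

Δσ_z ≈ 8.06 kPa

By the 2:1 method the load spreads at 1 horizontal : 2 vertical, so at depth z the loaded area has grown by z in each plan dimension:
Δσ = qBL/((B+z)(L+z)) = 89×5.5×10/((5.5+17)(10+17)) = 8.0576 kPa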